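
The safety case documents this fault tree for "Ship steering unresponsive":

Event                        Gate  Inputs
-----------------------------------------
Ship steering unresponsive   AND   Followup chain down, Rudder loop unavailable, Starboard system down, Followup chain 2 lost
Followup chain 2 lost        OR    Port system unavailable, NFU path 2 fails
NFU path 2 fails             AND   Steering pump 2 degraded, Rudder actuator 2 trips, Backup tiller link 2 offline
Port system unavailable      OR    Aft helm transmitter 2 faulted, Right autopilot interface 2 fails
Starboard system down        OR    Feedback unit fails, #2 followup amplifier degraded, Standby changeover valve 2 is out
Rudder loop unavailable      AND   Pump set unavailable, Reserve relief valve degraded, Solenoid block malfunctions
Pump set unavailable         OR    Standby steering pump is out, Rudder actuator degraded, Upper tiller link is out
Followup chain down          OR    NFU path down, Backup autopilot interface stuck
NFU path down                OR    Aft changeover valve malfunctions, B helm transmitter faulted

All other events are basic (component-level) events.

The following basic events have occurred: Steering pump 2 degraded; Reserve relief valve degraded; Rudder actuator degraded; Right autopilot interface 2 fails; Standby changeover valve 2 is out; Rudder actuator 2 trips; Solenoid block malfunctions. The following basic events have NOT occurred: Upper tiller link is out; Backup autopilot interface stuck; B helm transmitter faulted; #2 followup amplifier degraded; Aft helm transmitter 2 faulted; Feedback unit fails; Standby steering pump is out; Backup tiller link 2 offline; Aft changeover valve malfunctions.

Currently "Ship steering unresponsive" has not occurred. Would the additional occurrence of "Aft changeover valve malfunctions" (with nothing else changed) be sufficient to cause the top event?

Yes

Counterfactual: set "Aft changeover valve malfunctions" to occurred.
NFU path down [OR]: Aft changeover valve malfunctions=occurs, B helm transmitter faulted=not → at least one input occurs → occurs.
Followup chain down [OR]: NFU path down=occurs, Backup autopilot interface stuck=not → at least one input occurs → occurs.
Pump set unavailable [OR]: Standby steering pump is out=not, Rudder actuator degraded=occurs, Upper tiller link is out=not → at least one input occurs → occurs.
Rudder loop unavailable [AND]: Pump set unavailable=occurs, Reserve relief valve degraded=occurs, Solenoid block malfunctions=occurs → all inputs occur → occurs.
Starboard system down [OR]: Feedback unit fails=not, #2 followup amplifier degraded=not, Standby changeover valve 2 is out=occurs → at least one input occurs → occurs.
Port system unavailable [OR]: Aft helm transmitter 2 faulted=not, Right autopilot interface 2 fails=occurs → at least one input occurs → occurs.
NFU path 2 fails [AND]: Steering pump 2 degraded=occurs, Rudder actuator 2 trips=occurs, Backup tiller link 2 offline=not → not all inputs occur → does not occur.
Followup chain 2 lost [OR]: Port system unavailable=occurs, NFU path 2 fails=not → at least one input occurs → occurs.
Ship steering unresponsive [AND]: Followup chain down=occurs, Rudder loop unavailable=occurs, Starboard system down=occurs, Followup chain 2 lost=occurs → all inputs occur → occurs.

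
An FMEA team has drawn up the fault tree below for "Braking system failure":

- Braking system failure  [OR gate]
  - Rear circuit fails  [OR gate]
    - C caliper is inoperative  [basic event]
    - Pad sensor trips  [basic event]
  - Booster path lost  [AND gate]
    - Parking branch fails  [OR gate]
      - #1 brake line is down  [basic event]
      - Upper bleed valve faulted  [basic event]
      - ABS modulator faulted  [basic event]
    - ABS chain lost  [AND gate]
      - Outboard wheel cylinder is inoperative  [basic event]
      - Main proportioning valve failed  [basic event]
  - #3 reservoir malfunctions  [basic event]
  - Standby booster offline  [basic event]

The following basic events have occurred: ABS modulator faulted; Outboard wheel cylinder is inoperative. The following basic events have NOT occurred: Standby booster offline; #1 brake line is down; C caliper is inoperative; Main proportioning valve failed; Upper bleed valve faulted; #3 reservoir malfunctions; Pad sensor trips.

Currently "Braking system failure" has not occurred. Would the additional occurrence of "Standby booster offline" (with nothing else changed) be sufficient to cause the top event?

Yes

Counterfactual: set "Standby booster offline" to occurred.
Rear circuit fails [OR]: C caliper is inoperative=not, Pad sensor trips=not → no input occurs → does not occur.
Parking branch fails [OR]: #1 brake line is down=not, Upper bleed valve faulted=not, ABS modulator faulted=occurs → at least one input occurs → occurs.
ABS chain lost [AND]: Outboard wheel cylinder is inoperative=occurs, Main proportioning valve failed=not → not all inputs occur → does not occur.
Booster path lost [AND]: Parking branch fails=occurs, ABS chain lost=not → not all inputs occur → does not occur.
Braking system failure [OR]: Rear circuit fails=not, Booster path lost=not, #3 reservoir malfunctions=not, Standby booster offline=occurs → at least one input occurs → occurs.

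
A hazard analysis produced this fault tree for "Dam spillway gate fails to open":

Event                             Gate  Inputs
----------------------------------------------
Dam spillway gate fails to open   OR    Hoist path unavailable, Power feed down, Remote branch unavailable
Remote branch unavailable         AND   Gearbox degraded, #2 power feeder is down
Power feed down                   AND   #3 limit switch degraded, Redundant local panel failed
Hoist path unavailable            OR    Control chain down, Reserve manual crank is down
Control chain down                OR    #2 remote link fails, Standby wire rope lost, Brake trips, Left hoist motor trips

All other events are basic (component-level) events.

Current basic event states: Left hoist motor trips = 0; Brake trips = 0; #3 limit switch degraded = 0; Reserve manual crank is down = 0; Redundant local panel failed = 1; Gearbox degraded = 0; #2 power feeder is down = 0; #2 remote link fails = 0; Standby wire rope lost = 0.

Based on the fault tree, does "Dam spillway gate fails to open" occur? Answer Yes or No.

No

Control chain down [OR]: #2 remote link fails=not, Standby wire rope lost=not, Brake trips=not, Left hoist motor trips=not → no input occurs → does not occur.
Hoist path unavailable [OR]: Control chain down=not, Reserve manual crank is down=not → no input occurs → does not occur.
Power feed down [AND]: #3 limit switch degraded=not, Redundant local panel failed=occurs → not all inputs occur → does not occur.
Remote branch unavailable [AND]: Gearbox degraded=not, #2 power feeder is down=not → not all inputs occur → does not occur.
Dam spillway gate fails to open [OR]: Hoist path unavailable=not, Power feed down=not, Remote branch unavailable=not → no input occurs → does not occur.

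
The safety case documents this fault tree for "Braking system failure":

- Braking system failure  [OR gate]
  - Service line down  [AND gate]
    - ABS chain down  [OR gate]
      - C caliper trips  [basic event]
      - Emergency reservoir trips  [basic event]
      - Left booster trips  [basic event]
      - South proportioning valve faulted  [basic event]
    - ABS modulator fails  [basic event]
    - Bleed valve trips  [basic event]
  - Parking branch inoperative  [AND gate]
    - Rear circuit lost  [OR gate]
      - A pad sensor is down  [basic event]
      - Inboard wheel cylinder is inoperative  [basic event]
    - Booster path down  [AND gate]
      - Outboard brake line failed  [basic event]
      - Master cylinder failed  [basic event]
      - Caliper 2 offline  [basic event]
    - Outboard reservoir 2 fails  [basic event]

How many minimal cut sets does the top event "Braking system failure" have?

6

ABS chain down [OR]: union of children's cut sets → 4 cut set(s).
Service line down [AND]: one cut set from each child combined → 4 × 1 × 1 = 4 cut set(s).
Rear circuit lost [OR]: union of children's cut sets → 2 cut set(s).
Booster path down [AND]: one cut set from each child combined → 1 × 1 × 1 = 1 cut set(s).
Parking branch inoperative [AND]: one cut set from each child combined → 2 × 1 × 1 = 2 cut set(s).
Braking system failure [OR]: union of children's cut sets → 6 cut set(s).
Minimal cut sets: {ABS modulator fails, Bleed valve trips, C caliper trips}; {ABS modulator fails, Bleed valve trips, Emergency reservoir trips}; {ABS modulator fails, Bleed valve trips, Left booster trips}; {ABS modulator fails, Bleed valve trips, South proportioning valve faulted}; {A pad sensor is down, Caliper 2 offline, Master cylinder failed, Outboard brake line failed, Outboard reservoir 2 fails}; {Caliper 2 offline, Inboard wheel cylinder is inoperative, Master cylinder failed, Outboard brake line failed, Outboard reservoir 2 fails}.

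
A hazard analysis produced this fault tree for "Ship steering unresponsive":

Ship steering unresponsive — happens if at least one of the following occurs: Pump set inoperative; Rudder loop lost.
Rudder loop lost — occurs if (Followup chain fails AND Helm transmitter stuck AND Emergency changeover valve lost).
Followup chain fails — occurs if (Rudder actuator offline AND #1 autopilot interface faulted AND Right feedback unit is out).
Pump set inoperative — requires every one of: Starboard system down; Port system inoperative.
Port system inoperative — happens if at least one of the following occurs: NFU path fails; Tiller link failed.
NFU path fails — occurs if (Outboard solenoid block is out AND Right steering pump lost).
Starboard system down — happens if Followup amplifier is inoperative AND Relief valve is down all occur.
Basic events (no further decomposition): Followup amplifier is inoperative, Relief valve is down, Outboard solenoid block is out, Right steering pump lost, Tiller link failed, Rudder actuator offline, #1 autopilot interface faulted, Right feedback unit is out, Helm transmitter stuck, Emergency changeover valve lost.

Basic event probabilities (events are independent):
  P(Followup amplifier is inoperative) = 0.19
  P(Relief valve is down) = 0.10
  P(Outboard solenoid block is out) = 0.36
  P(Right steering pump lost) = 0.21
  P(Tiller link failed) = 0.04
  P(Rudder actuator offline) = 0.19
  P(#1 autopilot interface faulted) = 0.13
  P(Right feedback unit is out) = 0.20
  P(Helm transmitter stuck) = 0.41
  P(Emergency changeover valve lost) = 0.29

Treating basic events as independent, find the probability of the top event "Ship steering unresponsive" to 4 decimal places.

P(Starboard system down) [AND] = 0.19 × 0.10 = 0.019000
P(NFU path fails) [AND] = 0.36 × 0.21 = 0.075600
P(Port system inoperative) [OR] = 1 − (1−0.075600) × (1−0.04) = 0.112576
P(Pump set inoperative) [AND] = 0.019000 × 0.112576 = 0.002139
P(Followup chain fails) [AND] = 0.19 × 0.13 × 0.20 = 0.004940
P(Rudder loop lost) [AND] = 0.004940 × 0.41 × 0.29 = 0.000587
P(Ship steering unresponsive) [OR] = 1 − (1−0.002139) × (1−0.000587) = 0.002725
Rounded to 4 decimal places: P(Ship steering unresponsive) ≈ 0.0027.

0.0027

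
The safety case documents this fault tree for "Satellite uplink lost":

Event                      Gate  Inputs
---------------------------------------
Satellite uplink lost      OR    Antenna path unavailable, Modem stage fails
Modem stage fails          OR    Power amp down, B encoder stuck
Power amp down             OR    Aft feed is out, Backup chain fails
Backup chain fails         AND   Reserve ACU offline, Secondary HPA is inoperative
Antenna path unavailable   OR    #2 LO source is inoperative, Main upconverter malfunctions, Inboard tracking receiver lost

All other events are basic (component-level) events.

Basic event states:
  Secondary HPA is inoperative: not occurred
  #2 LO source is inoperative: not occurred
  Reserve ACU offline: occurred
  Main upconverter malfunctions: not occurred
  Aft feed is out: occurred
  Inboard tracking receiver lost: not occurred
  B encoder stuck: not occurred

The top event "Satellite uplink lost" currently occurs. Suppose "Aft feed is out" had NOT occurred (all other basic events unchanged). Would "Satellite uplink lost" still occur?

No

Counterfactual: set "Aft feed is out" to not occurred.
Antenna path unavailable [OR]: #2 LO source is inoperative=not, Main upconverter malfunctions=not, Inboard tracking receiver lost=not → no input occurs → does not occur.
Backup chain fails [AND]: Reserve ACU offline=occurs, Secondary HPA is inoperative=not → not all inputs occur → does not occur.
Power amp down [OR]: Aft feed is out=not, Backup chain fails=not → no input occurs → does not occur.
Modem stage fails [OR]: Power amp down=not, B encoder stuck=not → no input occurs → does not occur.
Satellite uplink lost [OR]: Antenna path unavailable=not, Modem stage fails=not → no input occurs → does not occur.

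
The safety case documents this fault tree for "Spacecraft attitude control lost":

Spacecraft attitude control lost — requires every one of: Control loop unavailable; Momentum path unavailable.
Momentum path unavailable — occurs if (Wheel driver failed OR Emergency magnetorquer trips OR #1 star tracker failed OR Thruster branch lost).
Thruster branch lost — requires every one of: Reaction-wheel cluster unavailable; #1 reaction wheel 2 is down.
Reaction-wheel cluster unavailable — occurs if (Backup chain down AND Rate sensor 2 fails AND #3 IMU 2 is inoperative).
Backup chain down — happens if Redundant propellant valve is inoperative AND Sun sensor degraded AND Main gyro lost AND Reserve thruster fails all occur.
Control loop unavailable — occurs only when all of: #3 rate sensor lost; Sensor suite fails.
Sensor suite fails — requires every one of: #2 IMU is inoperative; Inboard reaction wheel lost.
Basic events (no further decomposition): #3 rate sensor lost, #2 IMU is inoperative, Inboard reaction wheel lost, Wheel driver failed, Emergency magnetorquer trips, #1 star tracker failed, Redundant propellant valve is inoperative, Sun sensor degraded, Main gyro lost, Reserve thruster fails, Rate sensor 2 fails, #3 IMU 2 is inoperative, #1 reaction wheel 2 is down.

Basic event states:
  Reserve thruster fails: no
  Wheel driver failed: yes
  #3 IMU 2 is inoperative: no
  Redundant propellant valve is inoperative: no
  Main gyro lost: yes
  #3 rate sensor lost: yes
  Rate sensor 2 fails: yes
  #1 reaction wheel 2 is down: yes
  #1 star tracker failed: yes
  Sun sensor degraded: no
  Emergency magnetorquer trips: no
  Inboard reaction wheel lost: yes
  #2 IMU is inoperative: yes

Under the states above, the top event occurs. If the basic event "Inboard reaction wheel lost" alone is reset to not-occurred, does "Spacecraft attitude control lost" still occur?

Counterfactual: set "Inboard reaction wheel lost" to not occurred.
Sensor suite fails [AND]: #2 IMU is inoperative=occurs, Inboard reaction wheel lost=not → not all inputs occur → does not occur.
Control loop unavailable [AND]: #3 rate sensor lost=occurs, Sensor suite fails=not → not all inputs occur → does not occur.
Backup chain down [AND]: Redundant propellant valve is inoperative=not, Sun sensor degraded=not, Main gyro lost=occurs, Reserve thruster fails=not → not all inputs occur → does not occur.
Reaction-wheel cluster unavailable [AND]: Backup chain down=not, Rate sensor 2 fails=occurs, #3 IMU 2 is inoperative=not → not all inputs occur → does not occur.
Thruster branch lost [AND]: Reaction-wheel cluster unavailable=not, #1 reaction wheel 2 is down=occurs → not all inputs occur → does not occur.
Momentum path unavailable [OR]: Wheel driver failed=occurs, Emergency magnetorquer trips=not, #1 star tracker failed=occurs, Thruster branch lost=not → at least one input occurs → occurs.
Spacecraft attitude control lost [AND]: Control loop unavailable=not, Momentum path unavailable=occurs → not all inputs occur → does not occur.

No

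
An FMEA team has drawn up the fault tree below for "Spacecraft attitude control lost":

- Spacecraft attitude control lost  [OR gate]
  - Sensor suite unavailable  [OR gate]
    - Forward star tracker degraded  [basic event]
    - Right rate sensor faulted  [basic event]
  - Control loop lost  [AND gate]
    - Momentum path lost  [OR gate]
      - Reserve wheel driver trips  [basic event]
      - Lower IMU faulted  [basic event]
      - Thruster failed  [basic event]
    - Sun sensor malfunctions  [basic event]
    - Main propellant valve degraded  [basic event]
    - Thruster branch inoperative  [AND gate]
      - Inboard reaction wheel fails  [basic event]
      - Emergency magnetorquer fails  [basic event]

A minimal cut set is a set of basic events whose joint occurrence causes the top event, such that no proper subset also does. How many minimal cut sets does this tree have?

5

Sensor suite unavailable [OR]: union of children's cut sets → 2 cut set(s).
Momentum path lost [OR]: union of children's cut sets → 3 cut set(s).
Thruster branch inoperative [AND]: one cut set from each child combined → 1 × 1 = 1 cut set(s).
Control loop lost [AND]: one cut set from each child combined → 3 × 1 × 1 × 1 = 3 cut set(s).
Spacecraft attitude control lost [OR]: union of children's cut sets → 5 cut set(s).
Minimal cut sets: {Forward star tracker degraded}; {Right rate sensor faulted}; {Emergency magnetorquer fails, Inboard reaction wheel fails, Main propellant valve degraded, Reserve wheel driver trips, Sun sensor malfunctions}; {Emergency magnetorquer fails, Inboard reaction wheel fails, Lower IMU faulted, Main propellant valve degraded, Sun sensor malfunctions}; {Emergency magnetorquer fails, Inboard reaction wheel fails, Main propellant valve degraded, Sun sensor malfunctions, Thruster failed}.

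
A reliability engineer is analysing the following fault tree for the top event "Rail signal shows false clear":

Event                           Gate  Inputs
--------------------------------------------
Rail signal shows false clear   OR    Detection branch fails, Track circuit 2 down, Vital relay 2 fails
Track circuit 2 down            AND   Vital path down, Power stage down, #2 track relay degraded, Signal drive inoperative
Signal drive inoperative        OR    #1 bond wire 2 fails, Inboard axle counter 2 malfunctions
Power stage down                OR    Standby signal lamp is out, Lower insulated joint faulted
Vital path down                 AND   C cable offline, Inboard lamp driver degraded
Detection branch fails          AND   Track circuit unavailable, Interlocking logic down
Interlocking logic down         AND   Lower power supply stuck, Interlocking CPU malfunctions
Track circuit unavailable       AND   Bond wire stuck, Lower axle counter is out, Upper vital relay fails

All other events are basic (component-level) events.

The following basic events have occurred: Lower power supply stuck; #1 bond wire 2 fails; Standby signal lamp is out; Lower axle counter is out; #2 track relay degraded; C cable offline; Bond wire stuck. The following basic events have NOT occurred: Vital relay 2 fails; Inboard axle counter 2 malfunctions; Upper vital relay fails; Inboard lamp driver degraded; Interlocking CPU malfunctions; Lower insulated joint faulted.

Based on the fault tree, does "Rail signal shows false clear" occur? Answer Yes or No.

No

Track circuit unavailable [AND]: Bond wire stuck=occurs, Lower axle counter is out=occurs, Upper vital relay fails=not → not all inputs occur → does not occur.
Interlocking logic down [AND]: Lower power supply stuck=occurs, Interlocking CPU malfunctions=not → not all inputs occur → does not occur.
Detection branch fails [AND]: Track circuit unavailable=not, Interlocking logic down=not → not all inputs occur → does not occur.
Vital path down [AND]: C cable offline=occurs, Inboard lamp driver degraded=not → not all inputs occur → does not occur.
Power stage down [OR]: Standby signal lamp is out=occurs, Lower insulated joint faulted=not → at least one input occurs → occurs.
Signal drive inoperative [OR]: #1 bond wire 2 fails=occurs, Inboard axle counter 2 malfunctions=not → at least one input occurs → occurs.
Track circuit 2 down [AND]: Vital path down=not, Power stage down=occurs, #2 track relay degraded=occurs, Signal drive inoperative=occurs → not all inputs occur → does not occur.
Rail signal shows false clear [OR]: Detection branch fails=not, Track circuit 2 down=not, Vital relay 2 fails=not → no input occurs → does not occur.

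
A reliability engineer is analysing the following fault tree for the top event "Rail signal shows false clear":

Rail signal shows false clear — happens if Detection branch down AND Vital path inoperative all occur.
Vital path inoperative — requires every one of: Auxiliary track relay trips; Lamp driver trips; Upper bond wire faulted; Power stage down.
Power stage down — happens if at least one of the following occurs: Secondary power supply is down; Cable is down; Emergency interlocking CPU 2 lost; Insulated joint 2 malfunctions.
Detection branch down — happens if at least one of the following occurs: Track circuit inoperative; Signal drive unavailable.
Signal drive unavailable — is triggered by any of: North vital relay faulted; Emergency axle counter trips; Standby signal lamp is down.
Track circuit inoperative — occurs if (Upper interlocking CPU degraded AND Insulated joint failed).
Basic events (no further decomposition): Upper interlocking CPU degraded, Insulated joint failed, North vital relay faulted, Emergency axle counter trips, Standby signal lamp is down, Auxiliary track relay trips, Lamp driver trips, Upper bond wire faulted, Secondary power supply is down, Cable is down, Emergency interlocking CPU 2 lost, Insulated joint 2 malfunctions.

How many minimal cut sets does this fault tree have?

16

Track circuit inoperative [AND]: one cut set from each child combined → 1 × 1 = 1 cut set(s).
Signal drive unavailable [OR]: union of children's cut sets → 3 cut set(s).
Detection branch down [OR]: union of children's cut sets → 4 cut set(s).
Power stage down [OR]: union of children's cut sets → 4 cut set(s).
Vital path inoperative [AND]: one cut set from each child combined → 1 × 1 × 1 × 4 = 4 cut set(s).
Rail signal shows false clear [AND]: one cut set from each child combined → 4 × 4 = 16 cut set(s).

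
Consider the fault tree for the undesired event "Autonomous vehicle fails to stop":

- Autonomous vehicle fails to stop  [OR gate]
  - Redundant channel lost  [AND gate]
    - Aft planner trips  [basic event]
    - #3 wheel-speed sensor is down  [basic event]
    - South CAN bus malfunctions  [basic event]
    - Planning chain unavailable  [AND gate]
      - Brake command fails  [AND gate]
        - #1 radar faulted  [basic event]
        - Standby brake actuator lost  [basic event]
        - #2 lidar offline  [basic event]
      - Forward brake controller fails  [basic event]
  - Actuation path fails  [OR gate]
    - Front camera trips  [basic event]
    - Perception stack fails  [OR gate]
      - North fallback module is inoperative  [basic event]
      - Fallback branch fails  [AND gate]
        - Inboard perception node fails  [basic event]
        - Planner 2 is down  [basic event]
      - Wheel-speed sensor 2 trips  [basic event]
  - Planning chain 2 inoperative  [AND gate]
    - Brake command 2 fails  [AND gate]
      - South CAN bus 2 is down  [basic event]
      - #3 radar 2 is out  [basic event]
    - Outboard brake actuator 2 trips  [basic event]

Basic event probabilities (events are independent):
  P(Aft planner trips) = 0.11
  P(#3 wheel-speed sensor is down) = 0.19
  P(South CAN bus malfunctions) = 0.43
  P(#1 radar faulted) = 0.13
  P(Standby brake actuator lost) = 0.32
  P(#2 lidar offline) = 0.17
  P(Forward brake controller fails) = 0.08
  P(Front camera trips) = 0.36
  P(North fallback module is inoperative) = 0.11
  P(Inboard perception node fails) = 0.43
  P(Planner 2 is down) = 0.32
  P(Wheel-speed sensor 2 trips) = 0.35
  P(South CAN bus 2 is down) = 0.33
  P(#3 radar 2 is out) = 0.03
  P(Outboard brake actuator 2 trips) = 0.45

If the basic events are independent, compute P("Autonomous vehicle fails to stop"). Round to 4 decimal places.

0.6821

P(Brake command fails) [AND] = 0.13 × 0.32 × 0.17 = 0.007072
P(Planning chain unavailable) [AND] = 0.007072 × 0.08 = 0.000566
P(Redundant channel lost) [AND] = 0.11 × 0.19 × 0.43 × 0.000566 = 0.000005
P(Fallback branch fails) [AND] = 0.43 × 0.32 = 0.137600
P(Perception stack fails) [OR] = 1 − (1−0.11) × (1−0.137600) × (1−0.35) = 0.501102
P(Actuation path fails) [OR] = 1 − (1−0.36) × (1−0.501102) = 0.680705
P(Brake command 2 fails) [AND] = 0.33 × 0.03 = 0.009900
P(Planning chain 2 inoperative) [AND] = 0.009900 × 0.45 = 0.004455
P(Autonomous vehicle fails to stop) [OR] = 1 − (1−0.000005) × (1−0.680705) × (1−0.004455) = 0.682129
Rounded to 4 decimal places: P(Autonomous vehicle fails to stop) ≈ 0.6821.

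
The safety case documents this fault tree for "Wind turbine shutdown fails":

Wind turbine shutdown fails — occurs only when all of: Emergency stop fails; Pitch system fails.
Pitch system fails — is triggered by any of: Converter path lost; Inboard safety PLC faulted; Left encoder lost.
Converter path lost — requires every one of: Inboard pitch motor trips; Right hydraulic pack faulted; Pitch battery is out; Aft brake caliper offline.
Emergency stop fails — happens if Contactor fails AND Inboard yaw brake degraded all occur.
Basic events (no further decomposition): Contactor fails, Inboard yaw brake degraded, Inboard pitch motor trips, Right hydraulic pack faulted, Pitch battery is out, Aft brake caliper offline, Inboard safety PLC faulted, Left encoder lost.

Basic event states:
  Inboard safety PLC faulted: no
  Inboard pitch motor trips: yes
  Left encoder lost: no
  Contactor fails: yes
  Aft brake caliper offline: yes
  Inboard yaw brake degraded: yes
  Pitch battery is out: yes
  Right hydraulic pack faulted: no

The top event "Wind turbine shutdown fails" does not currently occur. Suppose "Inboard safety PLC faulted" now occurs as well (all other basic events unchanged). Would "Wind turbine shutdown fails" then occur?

Counterfactual: set "Inboard safety PLC faulted" to occurred.
Emergency stop fails [AND]: Contactor fails=occurs, Inboard yaw brake degraded=occurs → all inputs occur → occurs.
Converter path lost [AND]: Inboard pitch motor trips=occurs, Right hydraulic pack faulted=not, Pitch battery is out=occurs, Aft brake caliper offline=occurs → not all inputs occur → does not occur.
Pitch system fails [OR]: Converter path lost=not, Inboard safety PLC faulted=occurs, Left encoder lost=not → at least one input occurs → occurs.
Wind turbine shutdown fails [AND]: Emergency stop fails=occurs, Pitch system fails=occurs → all inputs occur → occurs.

Yes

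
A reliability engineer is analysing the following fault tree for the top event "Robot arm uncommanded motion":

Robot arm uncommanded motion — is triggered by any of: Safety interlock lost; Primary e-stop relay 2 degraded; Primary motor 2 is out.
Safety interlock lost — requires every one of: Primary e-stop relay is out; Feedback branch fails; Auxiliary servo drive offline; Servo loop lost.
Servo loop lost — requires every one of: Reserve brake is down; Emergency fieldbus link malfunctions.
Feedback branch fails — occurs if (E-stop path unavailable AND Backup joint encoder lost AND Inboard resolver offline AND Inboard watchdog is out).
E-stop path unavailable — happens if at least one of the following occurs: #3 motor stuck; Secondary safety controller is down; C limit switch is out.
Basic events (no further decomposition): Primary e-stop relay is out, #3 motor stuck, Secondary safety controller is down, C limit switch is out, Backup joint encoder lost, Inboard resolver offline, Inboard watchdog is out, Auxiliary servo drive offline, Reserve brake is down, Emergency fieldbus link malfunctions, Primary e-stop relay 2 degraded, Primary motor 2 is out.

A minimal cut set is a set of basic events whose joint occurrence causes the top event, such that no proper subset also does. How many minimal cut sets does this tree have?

E-stop path unavailable [OR]: union of children's cut sets → 3 cut set(s).
Feedback branch fails [AND]: one cut set from each child combined → 3 × 1 × 1 × 1 = 3 cut set(s).
Servo loop lost [AND]: one cut set from each child combined → 1 × 1 = 1 cut set(s).
Safety interlock lost [AND]: one cut set from each child combined → 1 × 3 × 1 × 1 = 3 cut set(s).
Robot arm uncommanded motion [OR]: union of children's cut sets → 5 cut set(s).
Minimal cut sets: {#3 motor stuck, Auxiliary servo drive offline, Backup joint encoder lost, Emergency fieldbus link malfunctions, Inboard resolver offline, Inboard watchdog is out, Primary e-stop relay is out, Reserve brake is down}; {Auxiliary servo drive offline, Backup joint encoder lost, Emergency fieldbus link malfunctions, Inboard resolver offline, Inboard watchdog is out, Primary e-stop relay is out, Reserve brake is down, Secondary safety controller is down}; {Auxiliary servo drive offline, Backup joint encoder lost, C limit switch is out, Emergency fieldbus link malfunctions, Inboard resolver offline, Inboard watchdog is out, Primary e-stop relay is out, Reserve brake is down}; {Primary e-stop relay 2 degraded}; {Primary motor 2 is out}.

5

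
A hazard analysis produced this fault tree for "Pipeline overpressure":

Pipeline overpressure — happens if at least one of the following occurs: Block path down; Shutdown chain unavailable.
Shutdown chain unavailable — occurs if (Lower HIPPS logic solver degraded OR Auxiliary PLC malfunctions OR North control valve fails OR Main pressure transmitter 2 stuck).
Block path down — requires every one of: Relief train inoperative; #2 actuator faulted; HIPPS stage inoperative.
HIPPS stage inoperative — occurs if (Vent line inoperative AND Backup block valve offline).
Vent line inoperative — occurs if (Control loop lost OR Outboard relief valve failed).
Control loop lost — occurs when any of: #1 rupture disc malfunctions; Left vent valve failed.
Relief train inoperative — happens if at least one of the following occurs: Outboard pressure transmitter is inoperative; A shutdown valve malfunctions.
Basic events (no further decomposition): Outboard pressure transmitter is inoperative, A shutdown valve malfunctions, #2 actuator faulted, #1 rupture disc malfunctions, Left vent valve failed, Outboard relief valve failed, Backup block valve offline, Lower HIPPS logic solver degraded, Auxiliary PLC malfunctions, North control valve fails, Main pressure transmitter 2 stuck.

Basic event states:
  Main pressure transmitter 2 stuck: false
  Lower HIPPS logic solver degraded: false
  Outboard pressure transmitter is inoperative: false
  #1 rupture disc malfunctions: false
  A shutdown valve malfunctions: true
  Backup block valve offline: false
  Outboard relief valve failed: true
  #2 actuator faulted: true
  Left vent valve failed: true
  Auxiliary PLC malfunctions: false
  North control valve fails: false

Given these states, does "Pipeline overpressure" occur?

Relief train inoperative [OR]: Outboard pressure transmitter is inoperative=not, A shutdown valve malfunctions=occurs → at least one input occurs → occurs.
Control loop lost [OR]: #1 rupture disc malfunctions=not, Left vent valve failed=occurs → at least one input occurs → occurs.
Vent line inoperative [OR]: Control loop lost=occurs, Outboard relief valve failed=occurs → at least one input occurs → occurs.
HIPPS stage inoperative [AND]: Vent line inoperative=occurs, Backup block valve offline=not → not all inputs occur → does not occur.
Block path down [AND]: Relief train inoperative=occurs, #2 actuator faulted=occurs, HIPPS stage inoperative=not → not all inputs occur → does not occur.
Shutdown chain unavailable [OR]: Lower HIPPS logic solver degraded=not, Auxiliary PLC malfunctions=not, North control valve fails=not, Main pressure transmitter 2 stuck=not → no input occurs → does not occur.
Pipeline overpressure [OR]: Block path down=not, Shutdown chain unavailable=not → no input occurs → does not occur.

No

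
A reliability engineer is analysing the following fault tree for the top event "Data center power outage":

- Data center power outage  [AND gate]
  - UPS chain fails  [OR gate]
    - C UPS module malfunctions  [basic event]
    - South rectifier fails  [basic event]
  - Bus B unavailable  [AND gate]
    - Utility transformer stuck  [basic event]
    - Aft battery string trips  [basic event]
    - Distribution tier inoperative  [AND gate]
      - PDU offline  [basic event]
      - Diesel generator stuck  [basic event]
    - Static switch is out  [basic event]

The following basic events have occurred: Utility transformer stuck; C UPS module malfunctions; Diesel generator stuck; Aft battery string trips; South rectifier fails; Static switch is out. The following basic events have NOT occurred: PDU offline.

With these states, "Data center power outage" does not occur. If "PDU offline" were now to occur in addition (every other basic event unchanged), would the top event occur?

Yes

Counterfactual: set "PDU offline" to occurred.
UPS chain fails [OR]: C UPS module malfunctions=occurs, South rectifier fails=occurs → at least one input occurs → occurs.
Distribution tier inoperative [AND]: PDU offline=occurs, Diesel generator stuck=occurs → all inputs occur → occurs.
Bus B unavailable [AND]: Utility transformer stuck=occurs, Aft battery string trips=occurs, Distribution tier inoperative=occurs, Static switch is out=occurs → all inputs occur → occurs.
Data center power outage [AND]: UPS chain fails=occurs, Bus B unavailable=occurs → all inputs occur → occurs.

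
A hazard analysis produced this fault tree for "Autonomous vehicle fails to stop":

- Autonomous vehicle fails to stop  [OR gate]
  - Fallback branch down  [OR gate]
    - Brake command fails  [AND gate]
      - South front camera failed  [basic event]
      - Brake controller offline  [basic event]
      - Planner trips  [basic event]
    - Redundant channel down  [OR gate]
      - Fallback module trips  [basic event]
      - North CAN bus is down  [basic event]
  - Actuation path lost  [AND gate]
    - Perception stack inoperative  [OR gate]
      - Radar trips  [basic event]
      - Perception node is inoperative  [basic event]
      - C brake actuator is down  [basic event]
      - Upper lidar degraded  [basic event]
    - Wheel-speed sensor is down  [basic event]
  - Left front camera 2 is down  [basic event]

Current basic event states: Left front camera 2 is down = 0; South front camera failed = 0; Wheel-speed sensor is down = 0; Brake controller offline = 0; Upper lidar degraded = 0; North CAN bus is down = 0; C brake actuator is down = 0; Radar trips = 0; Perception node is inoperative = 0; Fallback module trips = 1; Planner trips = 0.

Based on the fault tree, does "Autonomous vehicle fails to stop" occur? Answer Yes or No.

Brake command fails [AND]: South front camera failed=not, Brake controller offline=not, Planner trips=not → not all inputs occur → does not occur.
Redundant channel down [OR]: Fallback module trips=occurs, North CAN bus is down=not → at least one input occurs → occurs.
Fallback branch down [OR]: Brake command fails=not, Redundant channel down=occurs → at least one input occurs → occurs.
Perception stack inoperative [OR]: Radar trips=not, Perception node is inoperative=not, C brake actuator is down=not, Upper lidar degraded=not → no input occurs → does not occur.
Actuation path lost [AND]: Perception stack inoperative=not, Wheel-speed sensor is down=not → not all inputs occur → does not occur.
Autonomous vehicle fails to stop [OR]: Fallback branch down=occurs, Actuation path lost=not, Left front camera 2 is down=not → at least one input occurs → occurs.

Yes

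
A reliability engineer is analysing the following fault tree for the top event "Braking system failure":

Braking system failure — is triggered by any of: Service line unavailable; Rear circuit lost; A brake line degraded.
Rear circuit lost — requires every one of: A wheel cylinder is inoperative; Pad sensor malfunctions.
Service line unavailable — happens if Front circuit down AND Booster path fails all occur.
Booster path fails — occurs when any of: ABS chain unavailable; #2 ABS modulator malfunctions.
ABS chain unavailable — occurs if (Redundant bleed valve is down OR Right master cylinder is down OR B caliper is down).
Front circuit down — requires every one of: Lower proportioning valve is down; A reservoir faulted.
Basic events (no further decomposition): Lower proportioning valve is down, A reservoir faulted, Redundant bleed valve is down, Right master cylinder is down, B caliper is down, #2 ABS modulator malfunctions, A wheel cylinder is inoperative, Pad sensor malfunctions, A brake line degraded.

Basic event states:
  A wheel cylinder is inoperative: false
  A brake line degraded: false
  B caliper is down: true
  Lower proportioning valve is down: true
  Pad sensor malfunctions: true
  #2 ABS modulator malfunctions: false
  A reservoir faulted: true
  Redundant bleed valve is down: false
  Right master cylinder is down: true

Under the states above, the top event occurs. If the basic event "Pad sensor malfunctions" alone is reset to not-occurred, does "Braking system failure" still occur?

Counterfactual: set "Pad sensor malfunctions" to not occurred.
Front circuit down [AND]: Lower proportioning valve is down=occurs, A reservoir faulted=occurs → all inputs occur → occurs.
ABS chain unavailable [OR]: Redundant bleed valve is down=not, Right master cylinder is down=occurs, B caliper is down=occurs → at least one input occurs → occurs.
Booster path fails [OR]: ABS chain unavailable=occurs, #2 ABS modulator malfunctions=not → at least one input occurs → occurs.
Service line unavailable [AND]: Front circuit down=occurs, Booster path fails=occurs → all inputs occur → occurs.
Rear circuit lost [AND]: A wheel cylinder is inoperative=not, Pad sensor malfunctions=not → not all inputs occur → does not occur.
Braking system failure [OR]: Service line unavailable=occurs, Rear circuit lost=not, A brake line degraded=not → at least one input occurs → occurs.

Yes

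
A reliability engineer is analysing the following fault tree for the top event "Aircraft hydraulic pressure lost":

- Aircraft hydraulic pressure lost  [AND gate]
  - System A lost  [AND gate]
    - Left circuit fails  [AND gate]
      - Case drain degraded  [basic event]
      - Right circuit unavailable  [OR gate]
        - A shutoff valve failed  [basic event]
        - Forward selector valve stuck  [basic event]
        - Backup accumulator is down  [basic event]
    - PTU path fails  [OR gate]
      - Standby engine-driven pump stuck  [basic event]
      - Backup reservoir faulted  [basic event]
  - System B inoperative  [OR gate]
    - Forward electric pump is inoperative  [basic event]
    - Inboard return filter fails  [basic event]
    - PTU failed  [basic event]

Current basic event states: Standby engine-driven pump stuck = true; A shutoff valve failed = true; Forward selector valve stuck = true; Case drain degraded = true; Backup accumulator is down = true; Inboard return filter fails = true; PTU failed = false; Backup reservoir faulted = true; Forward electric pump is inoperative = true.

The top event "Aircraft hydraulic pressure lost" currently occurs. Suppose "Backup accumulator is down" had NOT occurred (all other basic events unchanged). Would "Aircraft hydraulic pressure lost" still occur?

Yes

Counterfactual: set "Backup accumulator is down" to not occurred.
Right circuit unavailable [OR]: A shutoff valve failed=occurs, Forward selector valve stuck=occurs, Backup accumulator is down=not → at least one input occurs → occurs.
Left circuit fails [AND]: Case drain degraded=occurs, Right circuit unavailable=occurs → all inputs occur → occurs.
PTU path fails [OR]: Standby engine-driven pump stuck=occurs, Backup reservoir faulted=occurs → at least one input occurs → occurs.
System A lost [AND]: Left circuit fails=occurs, PTU path fails=occurs → all inputs occur → occurs.
System B inoperative [OR]: Forward electric pump is inoperative=occurs, Inboard return filter fails=occurs, PTU failed=not → at least one input occurs → occurs.
Aircraft hydraulic pressure lost [AND]: System A lost=occurs, System B inoperative=occurs → all inputs occur → occurs.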